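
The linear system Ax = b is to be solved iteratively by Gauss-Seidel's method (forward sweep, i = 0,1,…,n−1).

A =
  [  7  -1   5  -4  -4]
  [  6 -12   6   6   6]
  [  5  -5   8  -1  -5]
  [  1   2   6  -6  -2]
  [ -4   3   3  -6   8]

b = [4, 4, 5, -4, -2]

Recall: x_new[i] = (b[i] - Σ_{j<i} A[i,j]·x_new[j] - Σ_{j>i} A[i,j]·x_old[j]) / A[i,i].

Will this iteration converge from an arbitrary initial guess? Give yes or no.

Let D = diag(7, -12, 8, -6, 8); L, U the strict triangles.
GS T = -(D+L)⁻¹U: row 0 first, T[0,2] = -(5)/(7) = -0.7143; later rows by forward substitution.
  T[0,:] = [+0.0000, +0.1429, -0.7143, +0.5714, +0.5714]
  T[1,:] = [+0.0000, +0.0714, +0.1429, +0.7857, +0.7857]
  T[2,:] = [+0.0000, -0.0446, +0.5357, +0.2589, +0.7589]
  T[3,:] = [+0.0000, +0.0030, +0.4643, +0.6161, +0.7827]
  T[4,:] = [+0.0000, +0.0636, -0.2634, +0.3560, +0.2935]
|λ(T)| sorted: 1.1555, 0.3236, 0.3236, 0.0123, 0.0000.
spectral radius ρ = 1.1555; 1.1555 > 1 ⇒ diverges.

no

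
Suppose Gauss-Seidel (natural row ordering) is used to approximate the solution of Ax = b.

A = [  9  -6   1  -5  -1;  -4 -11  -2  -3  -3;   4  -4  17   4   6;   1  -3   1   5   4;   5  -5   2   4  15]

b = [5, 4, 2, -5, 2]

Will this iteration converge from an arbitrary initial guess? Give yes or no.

Diagonal D = diag(9, -11, 17, 5, 15); L, U strict lower/upper.
GS T = -(D+L)⁻¹U: row 0 first, T[0,2] = -(1)/(9) = -0.1111; later rows by forward substitution.
  T[0,:] = [+0.0000  +0.6667  -0.1111  +0.5556  +0.1111]
  T[1,:] = [+0.0000  -0.2424  -0.1414  -0.4747  -0.3131]
  T[2,:] = [+0.0000  -0.2139  -0.0071  -0.4777  -0.4528]
  T[3,:] = [+0.0000  -0.2360  -0.0612  -0.3004  -0.9195]
  T[4,:] = [+0.0000  -0.2116  +0.0072  -0.1996  +0.1642]
eigenvalue magnitudes: 0.9424, 0.3616, 0.1494, 0.1494, 0.0000.
spectral radius ρ = 0.9424; 0.9424 < 1 ⇒ converges.

yes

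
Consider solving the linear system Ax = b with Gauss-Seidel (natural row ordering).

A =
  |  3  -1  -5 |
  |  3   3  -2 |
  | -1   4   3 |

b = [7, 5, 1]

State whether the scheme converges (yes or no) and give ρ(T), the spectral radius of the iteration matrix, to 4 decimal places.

Let D = diag(3, 3, 3); L, U the strict triangles.
Gauss-Seidel: T = -(D+L)⁻¹U, row 0 first, T[0,2] = -(-5)/(3) = +1.6667; later rows by forward substitution.
  T[0,:] = [+0.0000 +0.3333 +1.6667]
  T[1,:] = [+0.0000 -0.3333 -1.0000]
  T[2,:] = [+0.0000 +0.5556 +1.8889]
eigenvalue magnitudes: 1.6018, 0.0462, 0.0000.
ρ(T) = max|λ| = 1.6018; 1.6018 > 1 ⇒ diverges.

no, ρ = 1.6018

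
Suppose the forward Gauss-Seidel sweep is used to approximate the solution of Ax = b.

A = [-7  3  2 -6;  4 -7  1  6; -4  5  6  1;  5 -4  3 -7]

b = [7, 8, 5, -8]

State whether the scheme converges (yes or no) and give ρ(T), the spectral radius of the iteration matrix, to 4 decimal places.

no, ρ = 1.3473

Write A = D+L+U with D = diag(-7, -7, 6, -7).
GS T = -(D+L)⁻¹U: row 0 first, T[0,2] = -(2)/(-7) = +0.2857; later rows by forward substitution.
  T[0,:] = [+0.0000, +0.4286, +0.2857, -0.8571]
  T[1,:] = [+0.0000, +0.2449, +0.3061, +0.3673]
  T[2,:] = [+0.0000, +0.0816, -0.0646, -1.0442]
  T[3,:] = [+0.0000, +0.2012, +0.0015, -1.2697]
moduli |λ_i(T)| = 1.3473, 0.2349, 0.0230, 0.0000.
ρ(T) = max|λ| = 1.3473; 1.3473 > 1, so it fails to converge.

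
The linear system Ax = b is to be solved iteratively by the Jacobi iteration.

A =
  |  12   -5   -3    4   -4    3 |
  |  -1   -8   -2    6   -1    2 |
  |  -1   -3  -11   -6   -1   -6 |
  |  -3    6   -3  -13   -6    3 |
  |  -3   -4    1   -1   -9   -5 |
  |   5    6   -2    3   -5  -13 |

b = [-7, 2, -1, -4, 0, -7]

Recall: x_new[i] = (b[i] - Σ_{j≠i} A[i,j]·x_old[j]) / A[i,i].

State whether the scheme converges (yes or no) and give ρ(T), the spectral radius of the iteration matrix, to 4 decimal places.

no, ρ = 1.2780

Diagonal D = diag(12, -8, -11, -13, -9, -13); L, U strict lower/upper.
T_J = -D⁻¹(L+U): T[1,4] = -(-1)/(-8) = -0.1250; T[1,1] = 0.
  T[0,:] = [+0.0000 +0.4167 +0.2500 -0.3333 +0.3333 -0.2500]
  T[1,:] = [-0.1250 +0.0000 -0.2500 +0.7500 -0.1250 +0.2500]
  T[2,:] = [-0.0909 -0.2727 +0.0000 -0.5455 -0.0909 -0.5455]
  T[3,:] = [-0.2308 +0.4615 -0.2308 +0.0000 -0.4615 +0.2308]
  T[4,:] = [-0.3333 -0.4444 +0.1111 -0.1111 +0.0000 -0.5556]
  T[5,:] = [+0.3846 +0.4615 -0.1538 +0.2308 -0.3846 +0.0000]
|eigenvalues of T|: 1.2780, 0.5940, 0.5940, 0.5289, 0.5289, 0.1502.
ρ(T) = max|λ| = 1.2780; 1.2780 > 1 ⇒ diverges.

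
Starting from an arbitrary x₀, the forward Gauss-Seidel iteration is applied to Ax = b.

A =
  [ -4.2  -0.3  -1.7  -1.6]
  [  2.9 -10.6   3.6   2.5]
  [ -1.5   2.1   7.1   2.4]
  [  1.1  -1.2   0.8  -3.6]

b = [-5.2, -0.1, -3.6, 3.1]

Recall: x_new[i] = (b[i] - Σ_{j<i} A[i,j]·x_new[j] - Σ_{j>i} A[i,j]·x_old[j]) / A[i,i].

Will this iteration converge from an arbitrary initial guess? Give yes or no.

yes

Write A = D+L+U with D = diag(-4.2, -10.6, 7.1, -3.6).
T_GS = -(D+L)⁻¹U: row 0 first, T[0,1] = -(-0.3)/(-4.2) = -0.0714; later rows by forward substitution.
  T[0,:] = [+0.0000  -0.0714  -0.4048  -0.3810]
  T[1,:] = [+0.0000  -0.0195  +0.2289  +0.1316]
  T[2,:] = [+0.0000  -0.0093  -0.1532  -0.4574]
  T[3,:] = [+0.0000  -0.0174  -0.2340  -0.2619]
|roots of det(T-λI)|: 0.5286, 0.1303, 0.0364, 0.0000.
ρ(T) = max|λ| = 0.5286; 0.5286 < 1 ⇒ converges.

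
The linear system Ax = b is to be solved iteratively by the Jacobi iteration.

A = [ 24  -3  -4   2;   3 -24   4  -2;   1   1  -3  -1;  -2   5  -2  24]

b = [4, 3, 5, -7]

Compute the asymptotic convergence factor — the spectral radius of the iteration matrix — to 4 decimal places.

A = D + L + U where D = diag(24, -24, -3, 24).
Jacobi T = -D⁻¹(L+U): T[0,3] = -(2)/(24) = -0.0833; T[0,0] = 0.
  T[0,:] = [+0.0000, +0.1250, +0.1667, -0.0833]
  T[1,:] = [+0.1250, +0.0000, +0.1667, -0.0833]
  T[2,:] = [+0.3333, +0.3333, +0.0000, -0.3333]
  T[3,:] = [+0.0833, -0.2083, +0.0833, +0.0000]
moduli |λ_i(T)| = 0.3975, 0.1995, 0.1250, 0.0730.
ρ = 0.3975; 0.3975 < 1: convergent.

0.3975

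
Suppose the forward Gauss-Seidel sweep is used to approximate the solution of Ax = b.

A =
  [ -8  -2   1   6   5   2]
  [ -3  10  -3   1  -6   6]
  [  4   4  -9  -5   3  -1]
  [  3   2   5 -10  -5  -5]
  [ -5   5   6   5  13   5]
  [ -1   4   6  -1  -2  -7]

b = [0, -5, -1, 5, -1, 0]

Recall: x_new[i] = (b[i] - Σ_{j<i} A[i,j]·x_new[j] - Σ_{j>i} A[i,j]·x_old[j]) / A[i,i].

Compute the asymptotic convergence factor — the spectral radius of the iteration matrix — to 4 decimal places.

1.1749

Let D = diag(-8, 10, -9, -10, 13, -7); L, U the strict triangles.
T_GS = -(D+L)⁻¹U: row 0 first, T[0,4] = -(5)/(-8) = +0.6250; later rows by forward substitution.
  T[0,:] = [+0.0000 -0.2500 +0.1250 +0.7500 +0.6250 +0.2500]
  T[1,:] = [+0.0000 -0.0750 +0.3375 +0.1250 +0.7875 -0.5250]
  T[2,:] = [+0.0000 -0.1444 +0.2056 -0.1667 +0.9611 -0.2333]
  T[3,:] = [+0.0000 -0.1622 +0.2078 +0.1667 +0.3256 -0.6467]
  T[4,:] = [+0.0000 +0.0618 -0.2565 +0.2532 -0.6313 +0.2699]
  T[5,:] = [+0.0000 -0.1254 +0.3948 -0.2747 +1.3184 -0.5204]
|roots of det(T-λI)|: 1.1749, 0.2891, 0.2891, 0.1080, 0.1080, 0.0000.
ρ(T) = max|λ| = 1.1749; 1.1749 > 1: divergent.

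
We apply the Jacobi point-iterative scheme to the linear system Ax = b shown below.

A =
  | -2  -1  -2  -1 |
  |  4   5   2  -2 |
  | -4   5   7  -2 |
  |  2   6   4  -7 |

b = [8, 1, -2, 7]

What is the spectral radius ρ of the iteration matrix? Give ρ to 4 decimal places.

Diagonal D = diag(-2, 5, 7, -7); L, U strict lower/upper.
Jacobi: T = -D⁻¹(L+U), T[3,1] = -(6)/(-7) = +0.8571; T[3,3] = 0.
  T[0,:] = [+0.0000, -0.5000, -1.0000, -0.5000]
  T[1,:] = [-0.8000, +0.0000, -0.4000, +0.4000]
  T[2,:] = [+0.5714, -0.7143, +0.0000, +0.2857]
  T[3,:] = [+0.2857, +0.8571, +0.5714, +0.0000]
|roots of det(T-λI)|: 1.1492, 0.7162, 0.7162, 0.5678.
spectral radius ρ = 1.1492; 1.1492 > 1 ⇒ diverges.

1.1492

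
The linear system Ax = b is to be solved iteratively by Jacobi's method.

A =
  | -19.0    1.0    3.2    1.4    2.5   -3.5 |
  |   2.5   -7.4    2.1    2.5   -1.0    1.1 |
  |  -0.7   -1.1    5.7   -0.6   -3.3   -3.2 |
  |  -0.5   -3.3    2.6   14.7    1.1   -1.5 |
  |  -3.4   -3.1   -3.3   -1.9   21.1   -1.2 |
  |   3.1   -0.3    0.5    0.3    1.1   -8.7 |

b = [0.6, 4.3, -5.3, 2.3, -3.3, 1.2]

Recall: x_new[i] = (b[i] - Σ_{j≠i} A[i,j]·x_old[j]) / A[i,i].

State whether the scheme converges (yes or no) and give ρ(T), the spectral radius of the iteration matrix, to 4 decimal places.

yes, ρ = 0.6185

Diagonal D = diag(-19, -7.4, 5.7, 14.7, 21.1, -8.7); L, U strict lower/upper.
Jacobi T = -D⁻¹(L+U): T[4,5] = -(-1.2)/(21.1) = +0.0569; T[4,4] = 0.
  T[0,:] = [+0.0000, +0.0526, +0.1684, +0.0737, +0.1316, -0.1842]
  T[1,:] = [+0.3378, +0.0000, +0.2838, +0.3378, -0.1351, +0.1486]
  T[2,:] = [+0.1228, +0.1930, +0.0000, +0.1053, +0.5789, +0.5614]
  T[3,:] = [+0.0340, +0.2245, -0.1769, +0.0000, -0.0748, +0.1020]
  T[4,:] = [+0.1611, +0.1469, +0.1564, +0.0900, +0.0000, +0.0569]
  T[5,:] = [+0.3563, -0.0345, +0.0575, +0.0345, +0.1264, +0.0000]
moduli |λ_i(T)| = 0.6185, 0.3116, 0.3116, 0.3026, 0.3026, 0.1835.
ρ(T) = max|λ| = 0.6185; 0.6185 < 1: convergent.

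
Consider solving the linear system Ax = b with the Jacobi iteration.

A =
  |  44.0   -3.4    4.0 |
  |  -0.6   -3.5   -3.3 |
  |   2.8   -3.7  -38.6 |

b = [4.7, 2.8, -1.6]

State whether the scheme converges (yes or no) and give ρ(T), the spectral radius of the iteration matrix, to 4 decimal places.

yes, ρ = 0.3046

Diagonal D = diag(44, -3.5, -38.6); L, U strict lower/upper.
Jacobi T = -D⁻¹(L+U): T[2,0] = -(2.8)/(-38.6) = +0.0725; T[2,2] = 0.
  T[0,:] = [+0.0000, +0.0773, -0.0909]
  T[1,:] = [-0.1714, +0.0000, -0.9429]
  T[2,:] = [+0.0725, -0.0959, +0.0000]
moduli |λ_i(T)| = 0.3046, 0.1830, 0.1216.
ρ = 0.3046; 0.3046 < 1, so it converges for any x₀.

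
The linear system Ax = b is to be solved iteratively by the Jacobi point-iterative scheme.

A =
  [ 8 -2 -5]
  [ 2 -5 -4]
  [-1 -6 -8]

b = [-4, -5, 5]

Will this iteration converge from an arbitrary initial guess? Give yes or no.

Write A = D+L+U with D = diag(8, -5, -8).
T_J = -D⁻¹(L+U): T[0,1] = -(-2)/(8) = +0.2500; T[0,0] = 0.
  T[0,:] = [+0.0000 +0.2500 +0.6250]
  T[1,:] = [+0.4000 +0.0000 -0.8000]
  T[2,:] = [-0.1250 -0.7500 +0.0000]
|roots of det(T-λI)|: 0.8962, 0.5877, 0.3085.
spectral radius ρ = 0.8962; 0.8962 < 1: convergent.

yes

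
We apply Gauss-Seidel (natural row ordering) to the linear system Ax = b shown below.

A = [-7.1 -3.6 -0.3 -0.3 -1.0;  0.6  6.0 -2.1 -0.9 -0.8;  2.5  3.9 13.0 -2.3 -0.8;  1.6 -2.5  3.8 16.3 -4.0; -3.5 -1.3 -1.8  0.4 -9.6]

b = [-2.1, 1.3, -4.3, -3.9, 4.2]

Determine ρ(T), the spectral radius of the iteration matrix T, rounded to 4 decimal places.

Split A = D + L + U, D = diag(-7.1, 6, 13, 16.3, -9.6).
T_GS = -(D+L)⁻¹U: row 0 first, T[0,3] = -(-0.3)/(-7.1) = -0.0423; later rows by forward substitution.
  T[0,:] = [+0.0000 -0.5070 -0.0423 -0.0423 -0.1408]
  T[1,:] = [+0.0000 +0.0507 +0.3542 +0.1542 +0.1474]
  T[2,:] = [+0.0000 +0.0823 -0.0981 +0.1388 +0.0444]
  T[3,:] = [+0.0000 +0.0384 +0.0814 -0.0046 +0.2715]
  T[4,:] = [+0.0000 +0.1642 -0.0108 -0.0317 +0.0344]
|roots of det(T-λI)|: 0.3465, 0.2603, 0.1765, 0.1765, 0.0000.
ρ = 0.3465; 0.3465 < 1: convergent.

0.3465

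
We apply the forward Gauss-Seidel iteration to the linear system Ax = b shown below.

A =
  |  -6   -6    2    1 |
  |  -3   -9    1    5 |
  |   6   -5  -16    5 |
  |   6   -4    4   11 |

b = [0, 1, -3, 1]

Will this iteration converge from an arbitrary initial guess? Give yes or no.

Let D = diag(-6, -9, -16, 11); L, U the strict triangles.
Gauss-Seidel: T = -(D+L)⁻¹U, row 0 first, T[0,2] = -(2)/(-6) = +0.3333; later rows by forward substitution.
  T[0,:] = [+0.0000, -1.0000, +0.3333, +0.1667]
  T[1,:] = [+0.0000, +0.3333, +0.0000, +0.5000]
  T[2,:] = [+0.0000, -0.4792, +0.1250, +0.2188]
  T[3,:] = [+0.0000, +0.8409, -0.2273, +0.0114]
eigenvalue magnitudes: 0.8680, 0.3327, 0.0656, 0.0000.
ρ(T) = max|λ| = 0.8680; 0.8680 < 1, so it converges for any x₀.

yes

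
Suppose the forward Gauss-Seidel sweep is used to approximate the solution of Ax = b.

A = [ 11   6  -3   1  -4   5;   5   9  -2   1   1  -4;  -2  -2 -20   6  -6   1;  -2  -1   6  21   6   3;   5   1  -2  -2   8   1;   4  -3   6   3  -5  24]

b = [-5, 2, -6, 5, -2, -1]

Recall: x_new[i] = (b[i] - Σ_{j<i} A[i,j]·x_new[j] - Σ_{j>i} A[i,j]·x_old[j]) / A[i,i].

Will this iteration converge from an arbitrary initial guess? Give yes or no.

Diagonal D = diag(11, 9, -20, 21, 8, 24); L, U strict lower/upper.
T_GS = -(D+L)⁻¹U: row 0 first, T[0,5] = -(5)/(11) = -0.4545; later rows by forward substitution.
  T[0,:] = [+0.0000 -0.5455 +0.2727 -0.0909 +0.3636 -0.4545]
  T[1,:] = [+0.0000 +0.3030 +0.0707 -0.0606 -0.3131 +0.6970]
  T[2,:] = [+0.0000 +0.0242 -0.0343 +0.3152 -0.3051 +0.0258]
  T[3,:] = [+0.0000 -0.0444 +0.0392 -0.1016 -0.1788 -0.1603]
  T[4,:] = [+0.0000 +0.2980 -0.1781 +0.1178 -0.3091 +0.0383]
  T[5,:] = [+0.0000 +0.1904 -0.0700 -0.0340 -0.0655 +0.1845]
moduli |λ_i(T)| = 0.5528, 0.3313, 0.3313, 0.0597, 0.0597, 0.0000.
ρ(T) = max|λ| = 0.5528; 0.5528 < 1, so it converges for any x₀.

yes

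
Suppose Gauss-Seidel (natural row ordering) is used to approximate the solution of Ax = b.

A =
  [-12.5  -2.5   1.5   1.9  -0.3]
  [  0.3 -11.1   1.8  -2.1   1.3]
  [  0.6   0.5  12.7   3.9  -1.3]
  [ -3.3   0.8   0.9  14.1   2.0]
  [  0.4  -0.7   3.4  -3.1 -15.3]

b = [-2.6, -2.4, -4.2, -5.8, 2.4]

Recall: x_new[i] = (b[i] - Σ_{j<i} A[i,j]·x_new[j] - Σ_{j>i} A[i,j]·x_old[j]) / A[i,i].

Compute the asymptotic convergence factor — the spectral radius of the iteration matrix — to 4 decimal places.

A = D + L + U where D = diag(-12.5, -11.1, 12.7, 14.1, -15.3).
T_GS = -(D+L)⁻¹U: row 0 first, T[0,2] = -(1.5)/(-12.5) = +0.1200; later rows by forward substitution.
  T[0,:] = [+0.0000  -0.2000  +0.1200  +0.1520  -0.0240]
  T[1,:] = [+0.0000  -0.0054  +0.1654  -0.1851  +0.1165]
  T[2,:] = [+0.0000  +0.0097  -0.0122  -0.3070  +0.0989]
  T[3,:] = [+0.0000  -0.0471  +0.0195  +0.0657  -0.1604]
  T[4,:] = [+0.0000  +0.0067  -0.0111  -0.0691  +0.0485]
|λ(T)| sorted: 0.2102, 0.1092, 0.1092, 0.0147, 0.0000.
ρ = 0.2102; 0.2102 < 1 ⇒ converges.

0.2102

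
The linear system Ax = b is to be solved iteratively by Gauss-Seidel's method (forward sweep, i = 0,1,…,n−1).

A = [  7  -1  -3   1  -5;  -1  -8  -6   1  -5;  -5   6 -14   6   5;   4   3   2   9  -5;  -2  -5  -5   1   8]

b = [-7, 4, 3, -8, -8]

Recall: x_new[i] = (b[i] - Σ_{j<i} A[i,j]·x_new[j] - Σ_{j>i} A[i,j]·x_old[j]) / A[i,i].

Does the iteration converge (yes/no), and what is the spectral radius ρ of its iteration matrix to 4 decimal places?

no, ρ = 1.2400

A = D + L + U where D = diag(7, -8, -14, 9, 8).
Gauss-Seidel: T = -(D+L)⁻¹U, row 0 first, T[0,2] = -(-3)/(7) = +0.4286; later rows by forward substitution.
  T[0,:] = [+0.0000 +0.1429 +0.4286 -0.1429 +0.7143]
  T[1,:] = [+0.0000 -0.0179 -0.8036 +0.1429 -0.7143]
  T[2,:] = [+0.0000 -0.0587 -0.4974 +0.5408 -0.2041]
  T[3,:] = [+0.0000 -0.0445 +0.1879 -0.1043 +0.5215]
  T[4,:] = [+0.0000 -0.0066 -0.7295 +0.4046 -0.4606]
|eigenvalues of T|: 1.2400, 0.2452, 0.2452, 0.0856, 0.0000.
ρ = 1.2400; 1.2400 > 1 ⇒ diverges.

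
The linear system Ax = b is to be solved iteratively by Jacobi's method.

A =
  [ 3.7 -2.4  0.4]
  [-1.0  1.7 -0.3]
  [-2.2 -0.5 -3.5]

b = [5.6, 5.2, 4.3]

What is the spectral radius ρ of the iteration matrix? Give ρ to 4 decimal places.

0.7156

Let D = diag(3.7, 1.7, -3.5); L, U the strict triangles.
Jacobi: T = -D⁻¹(L+U), T[1,2] = -(-0.3)/(1.7) = +0.1765; T[1,1] = 0.
  T[0,:] = [+0.0000 +0.6486 -0.1081]
  T[1,:] = [+0.5882 +0.0000 +0.1765]
  T[2,:] = [-0.6286 -0.1429 +0.0000]
|eigenvalues of T|: 0.7156, 0.5583, 0.1573.
ρ(T) = max|λ| = 0.7156; 0.7156 < 1: convergent.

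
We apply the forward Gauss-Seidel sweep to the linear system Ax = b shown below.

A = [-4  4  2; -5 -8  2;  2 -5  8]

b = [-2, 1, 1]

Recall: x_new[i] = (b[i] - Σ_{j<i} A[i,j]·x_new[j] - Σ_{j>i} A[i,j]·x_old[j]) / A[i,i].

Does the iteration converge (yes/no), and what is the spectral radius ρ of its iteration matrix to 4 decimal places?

A = D + L + U where D = diag(-4, -8, 8).
T_GS = -(D+L)⁻¹U: row 0 first, T[0,2] = -(2)/(-4) = +0.5000; later rows by forward substitution.
  T[0,:] = [+0.0000, +1.0000, +0.5000]
  T[1,:] = [+0.0000, -0.6250, -0.0625]
  T[2,:] = [+0.0000, -0.6406, -0.1641]
|roots of det(T-λI)|: 0.6997, 0.0893, 0.0000.
ρ(T) = max|λ| = 0.6997; 0.6997 < 1, so it converges for any x₀.

yes, ρ = 0.6997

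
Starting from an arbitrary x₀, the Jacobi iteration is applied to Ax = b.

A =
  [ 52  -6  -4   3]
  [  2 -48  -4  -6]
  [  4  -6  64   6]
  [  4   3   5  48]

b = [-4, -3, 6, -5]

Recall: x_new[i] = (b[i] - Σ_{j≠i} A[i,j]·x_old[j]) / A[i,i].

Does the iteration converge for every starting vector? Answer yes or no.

Split A = D + L + U, D = diag(52, -48, 64, 48).
T_J = -D⁻¹(L+U): T[0,1] = -(-6)/(52) = +0.1154; T[0,0] = 0.
  T[0,:] = [+0.0000  +0.1154  +0.0769  -0.0577]
  T[1,:] = [+0.0417  +0.0000  -0.0833  -0.1250]
  T[2,:] = [-0.0625  +0.0938  +0.0000  -0.0938]
  T[3,:] = [-0.0833  -0.0625  -0.1042  +0.0000]
moduli |λ_i(T)| = 0.1797, 0.1341, 0.1341, 0.0015.
ρ = 0.1797; 0.1797 < 1, so it converges for any x₀.

yes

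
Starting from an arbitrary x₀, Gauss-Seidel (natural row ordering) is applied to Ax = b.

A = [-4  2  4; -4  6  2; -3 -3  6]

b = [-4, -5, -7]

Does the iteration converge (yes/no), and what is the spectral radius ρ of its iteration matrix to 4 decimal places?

yes, ρ = 0.9082

A = D + L + U where D = diag(-4, 6, 6).
GS T = -(D+L)⁻¹U: row 0 first, T[0,2] = -(4)/(-4) = +1.0000; later rows by forward substitution.
  T[0,:] = [+0.0000  +0.5000  +1.0000]
  T[1,:] = [+0.0000  +0.3333  +0.3333]
  T[2,:] = [+0.0000  +0.4167  +0.6667]
|eigenvalues of T|: 0.9082, 0.0918, 0.0000.
ρ = 0.9082; 0.9082 < 1: convergent.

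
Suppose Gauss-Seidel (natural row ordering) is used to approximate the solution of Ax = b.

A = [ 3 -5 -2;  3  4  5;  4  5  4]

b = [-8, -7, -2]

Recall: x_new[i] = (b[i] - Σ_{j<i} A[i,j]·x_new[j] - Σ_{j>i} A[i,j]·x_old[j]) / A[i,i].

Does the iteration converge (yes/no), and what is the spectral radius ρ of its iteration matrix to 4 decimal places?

Let D = diag(3, 4, 4); L, U the strict triangles.
T_GS = -(D+L)⁻¹U: row 0 first, T[0,1] = -(-5)/(3) = +1.6667; later rows by forward substitution.
  T[0,:] = [+0.0000  +1.6667  +0.6667]
  T[1,:] = [+0.0000  -1.2500  -1.7500]
  T[2,:] = [+0.0000  -0.1042  +1.5208]
eigenvalue magnitudes: 1.5851, 1.3143, 0.0000.
ρ(T) = max|λ| = 1.5851; 1.5851 > 1 ⇒ diverges.

no, ρ = 1.5851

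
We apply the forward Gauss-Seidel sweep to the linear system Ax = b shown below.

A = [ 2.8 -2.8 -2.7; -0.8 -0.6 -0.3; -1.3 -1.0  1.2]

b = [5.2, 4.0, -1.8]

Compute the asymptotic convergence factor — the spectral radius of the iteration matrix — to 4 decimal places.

Diagonal D = diag(2.8, -0.6, 1.2); L, U strict lower/upper.
GS T = -(D+L)⁻¹U: row 0 first, T[0,2] = -(-2.7)/(2.8) = +0.9643; later rows by forward substitution.
  T[0,:] = [+0.0000  +1.0000  +0.9643]
  T[1,:] = [+0.0000  -1.3333  -1.7857]
  T[2,:] = [+0.0000  -0.0278  -0.4435]
|λ(T)| sorted: 1.3860, 0.3908, 0.0000.
spectral radius ρ = 1.3860; 1.3860 > 1: divergent.

1.3860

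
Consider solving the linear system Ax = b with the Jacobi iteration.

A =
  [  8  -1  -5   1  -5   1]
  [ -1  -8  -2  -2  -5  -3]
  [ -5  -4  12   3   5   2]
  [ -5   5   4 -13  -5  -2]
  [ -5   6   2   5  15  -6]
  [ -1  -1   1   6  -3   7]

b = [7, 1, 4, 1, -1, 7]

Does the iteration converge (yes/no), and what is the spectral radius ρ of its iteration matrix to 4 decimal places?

no, ρ = 1.1223

Diagonal D = diag(8, -8, 12, -13, 15, 7); L, U strict lower/upper.
Jacobi: T = -D⁻¹(L+U), T[3,4] = -(-5)/(-13) = -0.3846; T[3,3] = 0.
  T[0,:] = [+0.0000  +0.1250  +0.6250  -0.1250  +0.6250  -0.1250]
  T[1,:] = [-0.1250  +0.0000  -0.2500  -0.2500  -0.6250  -0.3750]
  T[2,:] = [+0.4167  +0.3333  +0.0000  -0.2500  -0.4167  -0.1667]
  T[3,:] = [-0.3846  +0.3846  +0.3077  +0.0000  -0.3846  -0.1538]
  T[4,:] = [+0.3333  -0.4000  -0.1333  -0.3333  +0.0000  +0.4000]
  T[5,:] = [+0.1429  +0.1429  -0.1429  -0.8571  +0.4286  +0.0000]
eigenvalue magnitudes: 1.1223, 0.8205, 0.5912, 0.5912, 0.5341, 0.4227.
ρ = 1.1223; 1.1223 > 1, so it fails to converge.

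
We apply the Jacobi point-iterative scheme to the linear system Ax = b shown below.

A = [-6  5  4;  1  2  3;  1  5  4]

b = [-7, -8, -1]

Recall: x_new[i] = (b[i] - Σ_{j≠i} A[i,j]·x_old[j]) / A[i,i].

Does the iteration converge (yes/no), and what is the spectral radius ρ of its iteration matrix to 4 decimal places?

Write A = D+L+U with D = diag(-6, 2, 4).
Jacobi T = -D⁻¹(L+U): T[0,2] = -(4)/(-6) = +0.6667; T[0,0] = 0.
  T[0,:] = [+0.0000 +0.8333 +0.6667]
  T[1,:] = [-0.5000 +0.0000 -1.5000]
  T[2,:] = [-0.2500 -1.2500 +0.0000]
|eigenvalues of T|: 1.3530, 0.7341, 0.7341.
ρ(T) = max|λ| = 1.3530; 1.3530 > 1: divergent.

no, ρ = 1.3530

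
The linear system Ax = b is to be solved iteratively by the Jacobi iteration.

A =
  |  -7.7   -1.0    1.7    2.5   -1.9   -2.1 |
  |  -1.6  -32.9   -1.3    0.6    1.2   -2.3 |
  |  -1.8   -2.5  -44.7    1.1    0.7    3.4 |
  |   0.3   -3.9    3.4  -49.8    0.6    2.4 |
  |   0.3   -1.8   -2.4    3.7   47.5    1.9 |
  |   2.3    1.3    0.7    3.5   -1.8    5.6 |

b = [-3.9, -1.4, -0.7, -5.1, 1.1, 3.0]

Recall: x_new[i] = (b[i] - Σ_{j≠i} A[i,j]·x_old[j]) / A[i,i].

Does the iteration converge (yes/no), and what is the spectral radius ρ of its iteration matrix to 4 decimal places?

yes, ρ = 0.3828

Write A = D+L+U with D = diag(-7.7, -32.9, -44.7, -49.8, 47.5, 5.6).
T_J = -D⁻¹(L+U): T[5,0] = -(2.3)/(5.6) = -0.4107; T[5,5] = 0.
  T[0,:] = [+0.0000, -0.1299, +0.2208, +0.3247, -0.2468, -0.2727]
  T[1,:] = [-0.0486, +0.0000, -0.0395, +0.0182, +0.0365, -0.0699]
  T[2,:] = [-0.0403, -0.0559, +0.0000, +0.0246, +0.0157, +0.0761]
  T[3,:] = [+0.0060, -0.0783, +0.0683, +0.0000, +0.0120, +0.0482]
  T[4,:] = [-0.0063, +0.0379, +0.0505, -0.0779, +0.0000, -0.0400]
  T[5,:] = [-0.4107, -0.2321, -0.1250, -0.6250, +0.3214, +0.0000]
eigenvalue magnitudes: 0.3828, 0.2990, 0.2990, 0.0811, 0.0811, 0.0357.
ρ(T) = max|λ| = 0.3828; 0.3828 < 1, so it converges for any x₀.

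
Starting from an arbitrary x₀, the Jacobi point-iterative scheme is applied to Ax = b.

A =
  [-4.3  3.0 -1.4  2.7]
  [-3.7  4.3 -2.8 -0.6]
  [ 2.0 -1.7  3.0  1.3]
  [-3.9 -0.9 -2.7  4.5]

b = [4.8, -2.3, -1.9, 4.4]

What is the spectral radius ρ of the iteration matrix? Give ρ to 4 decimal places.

1.3165

A = D + L + U where D = diag(-4.3, 4.3, 3, 4.5).
Jacobi: T = -D⁻¹(L+U), T[3,2] = -(-2.7)/(4.5) = +0.6000; T[3,3] = 0.
  T[0,:] = [+0.0000 +0.6977 -0.3256 +0.6279]
  T[1,:] = [+0.8605 +0.0000 +0.6512 +0.1395]
  T[2,:] = [-0.6667 +0.5667 +0.0000 -0.4333]
  T[3,:] = [+0.8667 +0.2000 +0.6000 +0.0000]
|eigenvalues of T|: 1.3165, 0.9705, 0.5350, 0.1890.
ρ = 1.3165; 1.3165 > 1, so it fails to converge.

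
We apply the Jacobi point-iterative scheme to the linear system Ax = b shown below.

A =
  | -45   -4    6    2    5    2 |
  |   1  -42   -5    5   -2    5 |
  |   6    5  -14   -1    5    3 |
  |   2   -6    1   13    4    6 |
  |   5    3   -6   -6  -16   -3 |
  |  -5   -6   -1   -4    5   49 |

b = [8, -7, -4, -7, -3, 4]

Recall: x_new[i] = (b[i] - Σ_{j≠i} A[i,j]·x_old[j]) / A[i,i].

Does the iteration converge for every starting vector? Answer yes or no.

yes

Let D = diag(-45, -42, -14, 13, -16, 49); L, U the strict triangles.
T_J = -D⁻¹(L+U): T[3,5] = -(6)/(13) = -0.4615; T[3,3] = 0.
  T[0,:] = [+0.0000  -0.0889  +0.1333  +0.0444  +0.1111  +0.0444]
  T[1,:] = [+0.0238  +0.0000  -0.1190  +0.1190  -0.0476  +0.1190]
  T[2,:] = [+0.4286  +0.3571  +0.0000  -0.0714  +0.3571  +0.2143]
  T[3,:] = [-0.1538  +0.4615  -0.0769  +0.0000  -0.3077  -0.4615]
  T[4,:] = [+0.3125  +0.1875  -0.3750  -0.3750  +0.0000  -0.1875]
  T[5,:] = [+0.1020  +0.1224  +0.0204  +0.0816  -0.1020  +0.0000]
|roots of det(T-λI)|: 0.4600, 0.3898, 0.3205, 0.3205, 0.1345, 0.1345.
ρ = 0.4600; 0.4600 < 1, so it converges for any x₀.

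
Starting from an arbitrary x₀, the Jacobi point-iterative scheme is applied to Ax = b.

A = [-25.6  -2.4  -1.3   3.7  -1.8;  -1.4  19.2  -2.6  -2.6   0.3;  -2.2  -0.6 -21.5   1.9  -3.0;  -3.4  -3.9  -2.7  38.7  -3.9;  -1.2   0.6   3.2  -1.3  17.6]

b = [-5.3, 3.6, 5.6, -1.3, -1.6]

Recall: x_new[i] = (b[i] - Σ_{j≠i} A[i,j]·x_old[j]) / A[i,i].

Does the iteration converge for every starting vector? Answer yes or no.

Diagonal D = diag(-25.6, 19.2, -21.5, 38.7, 17.6); L, U strict lower/upper.
Jacobi: T = -D⁻¹(L+U), T[1,0] = -(-1.4)/(19.2) = +0.0729; T[1,1] = 0.
  T[0,:] = [+0.0000, -0.0938, -0.0508, +0.1445, -0.0703]
  T[1,:] = [+0.0729, +0.0000, +0.1354, +0.1354, -0.0156]
  T[2,:] = [-0.1023, -0.0279, +0.0000, +0.0884, -0.1395]
  T[3,:] = [+0.0879, +0.1008, +0.0698, +0.0000, +0.1008]
  T[4,:] = [+0.0682, -0.0341, -0.1818, +0.0739, +0.0000]
moduli |λ_i(T)| = 0.2370, 0.1754, 0.1494, 0.0534, 0.0534.
spectral radius ρ = 0.2370; 0.2370 < 1: convergent.

yes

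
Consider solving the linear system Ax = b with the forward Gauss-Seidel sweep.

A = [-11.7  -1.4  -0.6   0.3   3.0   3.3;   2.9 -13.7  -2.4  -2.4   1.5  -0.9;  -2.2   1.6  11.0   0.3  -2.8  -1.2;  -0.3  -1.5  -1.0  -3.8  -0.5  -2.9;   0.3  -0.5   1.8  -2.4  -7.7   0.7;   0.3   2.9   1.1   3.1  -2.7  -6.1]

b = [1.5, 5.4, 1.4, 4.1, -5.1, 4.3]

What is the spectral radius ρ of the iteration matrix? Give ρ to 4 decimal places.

Write A = D+L+U with D = diag(-11.7, -13.7, 11, -3.8, -7.7, -6.1).
Gauss-Seidel: T = -(D+L)⁻¹U, row 0 first, T[0,2] = -(-0.6)/(-11.7) = -0.0513; later rows by forward substitution.
  T[0,:] = [+0.0000, -0.1197, -0.0513, +0.0256, +0.2564, +0.2821]
  T[1,:] = [+0.0000, -0.0253, -0.1860, -0.1698, +0.1638, -0.0060]
  T[2,:] = [+0.0000, -0.0202, +0.0168, +0.0025, +0.2820, +0.1664]
  T[3,:] = [+0.0000, +0.0248, +0.0731, +0.0643, -0.2907, -0.8268]
  T[4,:] = [+0.0000, -0.0155, -0.0088, -0.0074, +0.1559, +0.3989]
  T[5,:] = [+0.0000, -0.0021, -0.0469, -0.0430, -0.0754, -0.5557]
moduli |λ_i(T)| = 0.5612, 0.1027, 0.1027, 0.0400, 0.0014, 0.0000.
spectral radius ρ = 0.5612; 0.5612 < 1, so it converges for any x₀.

0.5612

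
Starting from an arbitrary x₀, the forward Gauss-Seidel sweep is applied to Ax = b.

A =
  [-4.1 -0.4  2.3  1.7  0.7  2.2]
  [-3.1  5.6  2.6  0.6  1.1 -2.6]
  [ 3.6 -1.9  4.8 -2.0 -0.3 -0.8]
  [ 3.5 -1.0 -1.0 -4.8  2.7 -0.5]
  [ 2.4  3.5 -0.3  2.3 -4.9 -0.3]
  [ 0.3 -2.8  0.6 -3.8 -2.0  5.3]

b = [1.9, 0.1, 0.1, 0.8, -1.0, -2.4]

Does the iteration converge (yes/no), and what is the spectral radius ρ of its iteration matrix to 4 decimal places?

no, ρ = 1.4735

Write A = D+L+U with D = diag(-4.1, 5.6, 4.8, -4.8, -4.9, 5.3).
GS T = -(D+L)⁻¹U: row 0 first, T[0,5] = -(2.2)/(-4.1) = +0.5366; later rows by forward substitution.
  T[0,:] = [+0.0000, -0.0976, +0.5610, +0.4146, +0.1707, +0.5366]
  T[1,:] = [+0.0000, -0.0540, -0.1537, +0.1224, -0.1019, +0.7613]
  T[2,:] = [+0.0000, +0.0518, -0.4816, +0.1541, -0.1059, +0.0656]
  T[3,:] = [+0.0000, -0.0707, +0.5414, +0.2447, +0.7303, +0.1148]
  T[4,:] = [+0.0000, -0.1227, +0.4486, +0.3959, +0.3601, +0.7953]
  T[5,:] = [+0.0000, -0.1259, +0.4990, +0.3486, +0.6080, +0.7468]
moduli |λ_i(T)| = 1.4735, 0.5470, 0.2408, 0.1289, 0.0015, 0.0000.
ρ = 1.4735; 1.4735 > 1, so it fails to converge.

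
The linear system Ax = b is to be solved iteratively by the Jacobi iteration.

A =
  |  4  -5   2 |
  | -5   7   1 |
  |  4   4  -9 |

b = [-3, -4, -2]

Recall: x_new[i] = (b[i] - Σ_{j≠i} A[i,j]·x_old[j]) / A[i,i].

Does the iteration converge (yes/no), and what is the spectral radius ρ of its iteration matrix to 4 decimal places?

yes, ρ = 0.9292

Diagonal D = diag(4, 7, -9); L, U strict lower/upper.
T_J = -D⁻¹(L+U): T[2,1] = -(4)/(-9) = +0.4444; T[2,2] = 0.
  T[0,:] = [+0.0000, +1.2500, -0.5000]
  T[1,:] = [+0.7143, +0.0000, -0.1429]
  T[2,:] = [+0.4444, +0.4444, +0.0000]
moduli |λ_i(T)| = 0.9292, 0.5062, 0.5062.
ρ(T) = max|λ| = 0.9292; 0.9292 < 1 ⇒ converges.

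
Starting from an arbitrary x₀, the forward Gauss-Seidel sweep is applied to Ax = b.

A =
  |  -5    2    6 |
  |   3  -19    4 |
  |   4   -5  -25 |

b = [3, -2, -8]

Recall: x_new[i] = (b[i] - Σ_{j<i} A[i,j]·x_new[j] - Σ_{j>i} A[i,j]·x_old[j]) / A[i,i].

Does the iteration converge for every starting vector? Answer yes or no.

Write A = D+L+U with D = diag(-5, -19, -25).
Gauss-Seidel: T = -(D+L)⁻¹U, row 0 first, T[0,2] = -(6)/(-5) = +1.2000; later rows by forward substitution.
  T[0,:] = [+0.0000, +0.4000, +1.2000]
  T[1,:] = [+0.0000, +0.0632, +0.4000]
  T[2,:] = [+0.0000, +0.0514, +0.1120]
|eigenvalues of T|: 0.2330, 0.0578, 0.0000.
ρ(T) = max|λ| = 0.2330; 0.2330 < 1 ⇒ converges.

yes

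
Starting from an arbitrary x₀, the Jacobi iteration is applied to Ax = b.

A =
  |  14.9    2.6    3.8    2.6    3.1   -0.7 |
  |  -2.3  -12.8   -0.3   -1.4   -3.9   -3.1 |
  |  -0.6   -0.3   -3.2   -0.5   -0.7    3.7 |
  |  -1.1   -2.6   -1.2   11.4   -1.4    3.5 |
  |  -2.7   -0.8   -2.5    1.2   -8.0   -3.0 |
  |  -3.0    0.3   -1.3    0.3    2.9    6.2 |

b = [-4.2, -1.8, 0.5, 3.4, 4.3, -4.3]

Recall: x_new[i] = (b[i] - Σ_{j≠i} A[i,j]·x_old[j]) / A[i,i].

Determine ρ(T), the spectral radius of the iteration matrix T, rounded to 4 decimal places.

Write A = D+L+U with D = diag(14.9, -12.8, -3.2, 11.4, -8, 6.2).
T_J = -D⁻¹(L+U): T[3,5] = -(3.5)/(11.4) = -0.3070; T[3,3] = 0.
  T[0,:] = [+0.0000  -0.1745  -0.2550  -0.1745  -0.2081  +0.0470]
  T[1,:] = [-0.1797  +0.0000  -0.0234  -0.1094  -0.3047  -0.2422]
  T[2,:] = [-0.1875  -0.0938  +0.0000  -0.1562  -0.2188  +1.1562]
  T[3,:] = [+0.0965  +0.2281  +0.1053  +0.0000  +0.1228  -0.3070]
  T[4,:] = [-0.3375  -0.1000  -0.3125  +0.1500  +0.0000  -0.3750]
  T[5,:] = [+0.4839  -0.0484  +0.2097  -0.0484  -0.4677  +0.0000]
eigenvalue magnitudes: 0.8230, 0.5631, 0.5631, 0.3707, 0.1827, 0.1827.
ρ(T) = max|λ| = 0.8230; 0.8230 < 1: convergent.

0.8230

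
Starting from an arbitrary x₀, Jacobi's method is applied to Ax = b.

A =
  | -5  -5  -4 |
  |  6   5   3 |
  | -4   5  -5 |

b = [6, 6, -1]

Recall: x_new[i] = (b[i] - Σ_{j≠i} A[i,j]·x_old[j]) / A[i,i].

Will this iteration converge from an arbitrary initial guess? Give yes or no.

no

A = D + L + U where D = diag(-5, 5, -5).
Jacobi: T = -D⁻¹(L+U), T[2,1] = -(5)/(-5) = +1.0000; T[2,2] = 0.
  T[0,:] = [+0.0000, -1.0000, -0.8000]
  T[1,:] = [-1.2000, +0.0000, -0.6000]
  T[2,:] = [-0.8000, +1.0000, +0.0000]
|eigenvalues of T|: 1.2718, 0.8000, 0.4718.
spectral radius ρ = 1.2718; 1.2718 > 1 ⇒ diverges.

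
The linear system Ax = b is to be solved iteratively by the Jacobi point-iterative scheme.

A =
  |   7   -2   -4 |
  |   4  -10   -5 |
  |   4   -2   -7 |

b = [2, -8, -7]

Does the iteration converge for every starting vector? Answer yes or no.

Write A = D+L+U with D = diag(7, -10, -7).
T_J = -D⁻¹(L+U): T[0,2] = -(-4)/(7) = +0.5714; T[0,0] = 0.
  T[0,:] = [+0.0000  +0.2857  +0.5714]
  T[1,:] = [+0.4000  +0.0000  -0.5000]
  T[2,:] = [+0.5714  -0.2857  +0.0000]
eigenvalue magnitudes: 0.8678, 0.5714, 0.2963.
ρ(T) = max|λ| = 0.8678; 0.8678 < 1: convergent.

yes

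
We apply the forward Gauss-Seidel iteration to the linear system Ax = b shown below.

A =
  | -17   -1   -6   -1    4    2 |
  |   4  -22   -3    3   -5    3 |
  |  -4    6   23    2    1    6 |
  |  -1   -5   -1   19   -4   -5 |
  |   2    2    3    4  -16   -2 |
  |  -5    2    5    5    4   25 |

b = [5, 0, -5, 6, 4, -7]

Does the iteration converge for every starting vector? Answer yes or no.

yes

Write A = D+L+U with D = diag(-17, -22, 23, 19, -16, 25).
T_GS = -(D+L)⁻¹U: row 0 first, T[0,2] = -(-6)/(-17) = -0.3529; later rows by forward substitution.
  T[0,:] = [+0.0000  -0.0588  -0.3529  -0.0588  +0.2353  +0.1176]
  T[1,:] = [+0.0000  -0.0107  -0.2005  +0.1257  -0.1845  +0.1578]
  T[2,:] = [+0.0000  -0.0074  -0.0091  -0.1300  +0.0456  -0.2816]
  T[3,:] = [+0.0000  -0.0063  -0.0718  +0.0231  +0.1768  +0.2960]
  T[4,:] = [+0.0000  -0.0117  -0.0888  -0.0102  +0.0591  -0.0694]
  T[5,:] = [+0.0000  -0.0063  -0.0242  +0.0012  +0.0079  +0.0191]
eigenvalue magnitudes: 0.1720, 0.1036, 0.1036, 0.0446, 0.0446, 0.0000.
spectral radius ρ = 0.1720; 0.1720 < 1: convergent.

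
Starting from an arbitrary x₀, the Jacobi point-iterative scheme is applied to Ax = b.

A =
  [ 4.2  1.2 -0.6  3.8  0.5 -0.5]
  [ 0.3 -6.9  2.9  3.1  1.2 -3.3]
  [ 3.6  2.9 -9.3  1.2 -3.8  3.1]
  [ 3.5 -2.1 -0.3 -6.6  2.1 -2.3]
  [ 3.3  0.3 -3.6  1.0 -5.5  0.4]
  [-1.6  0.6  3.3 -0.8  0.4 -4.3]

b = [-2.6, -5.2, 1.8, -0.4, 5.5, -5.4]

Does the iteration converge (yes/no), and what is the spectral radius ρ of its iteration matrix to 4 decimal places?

no, ρ = 1.1514

Split A = D + L + U, D = diag(4.2, -6.9, -9.3, -6.6, -5.5, -4.3).
Jacobi T = -D⁻¹(L+U): T[5,1] = -(0.6)/(-4.3) = +0.1395; T[5,5] = 0.
  T[0,:] = [+0.0000, -0.2857, +0.1429, -0.9048, -0.1190, +0.1190]
  T[1,:] = [+0.0435, +0.0000, +0.4203, +0.4493, +0.1739, -0.4783]
  T[2,:] = [+0.3871, +0.3118, +0.0000, +0.1290, -0.4086, +0.3333]
  T[3,:] = [+0.5303, -0.3182, -0.0455, +0.0000, +0.3182, -0.3485]
  T[4,:] = [+0.6000, +0.0545, -0.6545, +0.1818, +0.0000, +0.0727]
  T[5,:] = [-0.3721, +0.1395, +0.7674, -0.1860, +0.0930, +0.0000]
|λ(T)| sorted: 1.1514, 0.9517, 0.9517, 0.6290, 0.1342, 0.1342.
ρ = 1.1514; 1.1514 > 1, so it fails to converge.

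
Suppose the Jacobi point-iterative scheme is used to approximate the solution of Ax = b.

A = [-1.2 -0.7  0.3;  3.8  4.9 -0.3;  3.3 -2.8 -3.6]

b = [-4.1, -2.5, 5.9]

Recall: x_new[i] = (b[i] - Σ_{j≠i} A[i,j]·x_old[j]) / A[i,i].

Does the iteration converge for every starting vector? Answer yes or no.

yes

A = D + L + U where D = diag(-1.2, 4.9, -3.6).
T_J = -D⁻¹(L+U): T[2,0] = -(3.3)/(-3.6) = +0.9167; T[2,2] = 0.
  T[0,:] = [+0.0000 -0.5833 +0.2500]
  T[1,:] = [-0.7755 +0.0000 +0.0612]
  T[2,:] = [+0.9167 -0.7778 +0.0000]
eigenvalue magnitudes: 0.8767, 0.6781, 0.1986.
ρ(T) = max|λ| = 0.8767; 0.8767 < 1: convergent.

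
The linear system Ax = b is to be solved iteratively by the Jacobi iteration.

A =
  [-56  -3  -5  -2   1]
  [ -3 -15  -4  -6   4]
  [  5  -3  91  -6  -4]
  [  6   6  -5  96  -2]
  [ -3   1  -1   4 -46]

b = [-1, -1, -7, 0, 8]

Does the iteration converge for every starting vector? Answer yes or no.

Split A = D + L + U, D = diag(-56, -15, 91, 96, -46).
T_J = -D⁻¹(L+U): T[4,1] = -(1)/(-46) = +0.0217; T[4,4] = 0.
  T[0,:] = [+0.0000 -0.0536 -0.0893 -0.0357 +0.0179]
  T[1,:] = [-0.2000 +0.0000 -0.2667 -0.4000 +0.2667]
  T[2,:] = [-0.0549 +0.0330 +0.0000 +0.0659 +0.0440]
  T[3,:] = [-0.0625 -0.0625 +0.0521 +0.0000 +0.0208]
  T[4,:] = [-0.0652 +0.0217 -0.0217 +0.0870 +0.0000]
|λ(T)| sorted: 0.2231, 0.1506, 0.1506, 0.0623, 0.0623.
ρ = 0.2231; 0.2231 < 1: convergent.

yes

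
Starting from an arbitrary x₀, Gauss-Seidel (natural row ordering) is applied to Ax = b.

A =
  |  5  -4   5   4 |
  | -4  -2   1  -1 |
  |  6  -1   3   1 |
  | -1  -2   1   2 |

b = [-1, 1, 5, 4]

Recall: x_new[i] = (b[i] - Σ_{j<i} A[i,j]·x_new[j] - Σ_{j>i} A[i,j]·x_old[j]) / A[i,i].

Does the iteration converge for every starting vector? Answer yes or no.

no

Let D = diag(5, -2, 3, 2); L, U the strict triangles.
GS T = -(D+L)⁻¹U: row 0 first, T[0,2] = -(5)/(5) = -1.0000; later rows by forward substitution.
  T[0,:] = [+0.0000 +0.8000 -1.0000 -0.8000]
  T[1,:] = [+0.0000 -1.6000 +2.5000 +1.1000]
  T[2,:] = [+0.0000 -2.1333 +2.8333 +1.6333]
  T[3,:] = [+0.0000 -0.1333 +0.5833 -0.1167]
|eigenvalues of T|: 1.1955, 0.2788, 0.2000, 0.0000.
ρ(T) = max|λ| = 1.1955; 1.1955 > 1, so it fails to converge.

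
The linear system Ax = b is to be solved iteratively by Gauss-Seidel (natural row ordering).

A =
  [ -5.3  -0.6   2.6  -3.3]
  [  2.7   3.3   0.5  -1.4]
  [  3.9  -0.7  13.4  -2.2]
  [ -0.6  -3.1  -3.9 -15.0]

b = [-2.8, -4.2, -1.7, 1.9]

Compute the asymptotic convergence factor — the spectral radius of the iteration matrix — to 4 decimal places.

Diagonal D = diag(-5.3, 3.3, 13.4, -15); L, U strict lower/upper.
Gauss-Seidel: T = -(D+L)⁻¹U, row 0 first, T[0,1] = -(-0.6)/(-5.3) = -0.1132; later rows by forward substitution.
  T[0,:] = [+0.0000  -0.1132  +0.4906  -0.6226]
  T[1,:] = [+0.0000  +0.0926  -0.5529  +0.9337]
  T[2,:] = [+0.0000  +0.0378  -0.1717  +0.3942]
  T[3,:] = [+0.0000  -0.0244  +0.1393  -0.2705]
|roots of det(T-λI)|: 0.3660, 0.0175, 0.0175, 0.0000.
ρ(T) = max|λ| = 0.3660; 0.3660 < 1: convergent.

0.3660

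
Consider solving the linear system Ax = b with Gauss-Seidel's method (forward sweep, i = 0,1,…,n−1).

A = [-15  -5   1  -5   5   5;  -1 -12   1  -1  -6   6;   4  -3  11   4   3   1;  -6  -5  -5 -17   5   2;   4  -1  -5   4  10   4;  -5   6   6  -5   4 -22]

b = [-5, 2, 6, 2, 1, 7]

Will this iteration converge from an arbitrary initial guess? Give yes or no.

A = D + L + U where D = diag(-15, -12, 11, -17, 10, -22).
Gauss-Seidel: T = -(D+L)⁻¹U, row 0 first, T[0,3] = -(-5)/(-15) = -0.3333; later rows by forward substitution.
  T[0,:] = [+0.0000 -0.3333 +0.0667 -0.3333 +0.3333 +0.3333]
  T[1,:] = [+0.0000 +0.0278 +0.0778 -0.0556 -0.5278 +0.4722]
  T[2,:] = [+0.0000 +0.1288 -0.0030 -0.2576 -0.5379 -0.0833]
  T[3,:] = [+0.0000 +0.0716 -0.0455 +0.2097 +0.4899 -0.1144]
  T[4,:] = [+0.0000 +0.1719 -0.0022 -0.0849 -0.6510 -0.4820]
  T[5,:] = [+0.0000 +0.1334 +0.0152 -0.0727 -0.5961 -0.0313]
|eigenvalues of T|: 0.8898, 0.3456, 0.1742, 0.1200, 0.0420, 0.0000.
spectral radius ρ = 0.8898; 0.8898 < 1 ⇒ converges.

yes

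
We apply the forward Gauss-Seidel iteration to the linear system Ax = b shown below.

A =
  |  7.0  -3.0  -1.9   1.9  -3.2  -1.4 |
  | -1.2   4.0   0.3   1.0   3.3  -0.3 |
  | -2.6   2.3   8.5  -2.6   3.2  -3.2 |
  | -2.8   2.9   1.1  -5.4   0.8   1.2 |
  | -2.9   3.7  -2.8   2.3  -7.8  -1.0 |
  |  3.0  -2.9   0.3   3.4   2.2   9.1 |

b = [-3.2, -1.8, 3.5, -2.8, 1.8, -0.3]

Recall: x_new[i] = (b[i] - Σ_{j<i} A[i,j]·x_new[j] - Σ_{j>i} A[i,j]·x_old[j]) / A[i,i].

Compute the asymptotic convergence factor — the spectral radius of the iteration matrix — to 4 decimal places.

Split A = D + L + U, D = diag(7, 4, 8.5, -5.4, -7.8, 9.1).
GS T = -(D+L)⁻¹U: row 0 first, T[0,2] = -(-1.9)/(7) = +0.2714; later rows by forward substitution.
  T[0,:] = [+0.0000, +0.4286, +0.2714, -0.2714, +0.4571, +0.2000]
  T[1,:] = [+0.0000, +0.1286, +0.0064, -0.3314, -0.6879, +0.1350]
  T[2,:] = [+0.0000, +0.0963, +0.0813, +0.3125, -0.0505, +0.4011]
  T[3,:] = [+0.0000, -0.1336, -0.1207, +0.0264, -0.4686, +0.2727]
  T[4,:] = [+0.0000, -0.1723, -0.1626, -0.1607, -0.6163, -0.2021]
  T[5,:] = [+0.0000, -0.0119, -0.0057, +0.0025, -0.0442, -0.0892]
moduli |λ_i(T)| = 0.8415, 0.3154, 0.1608, 0.0874, 0.0165, 0.0000.
ρ = 0.8415; 0.8415 < 1 ⇒ converges.

0.8415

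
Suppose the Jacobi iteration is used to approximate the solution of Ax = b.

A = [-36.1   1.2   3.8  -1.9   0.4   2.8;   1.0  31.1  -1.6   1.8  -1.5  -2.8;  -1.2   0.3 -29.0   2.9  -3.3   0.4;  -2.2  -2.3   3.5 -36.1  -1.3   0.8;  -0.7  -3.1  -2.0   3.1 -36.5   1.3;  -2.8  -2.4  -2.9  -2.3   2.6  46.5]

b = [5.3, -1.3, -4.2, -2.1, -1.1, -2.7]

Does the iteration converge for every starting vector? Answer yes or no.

Split A = D + L + U, D = diag(-36.1, 31.1, -29, -36.1, -36.5, 46.5).
T_J = -D⁻¹(L+U): T[1,5] = -(-2.8)/(31.1) = +0.0900; T[1,1] = 0.
  T[0,:] = [+0.0000 +0.0332 +0.1053 -0.0526 +0.0111 +0.0776]
  T[1,:] = [-0.0322 +0.0000 +0.0514 -0.0579 +0.0482 +0.0900]
  T[2,:] = [-0.0414 +0.0103 +0.0000 +0.1000 -0.1138 +0.0138]
  T[3,:] = [-0.0609 -0.0637 +0.0970 +0.0000 -0.0360 +0.0222]
  T[4,:] = [-0.0192 -0.0849 -0.0548 +0.0849 +0.0000 +0.0356]
  T[5,:] = [+0.0602 +0.0516 +0.0624 +0.0495 -0.0559 +0.0000]
moduli |λ_i(T)| = 0.1607, 0.1043, 0.0946, 0.0946, 0.0759, 0.0095.
spectral radius ρ = 0.1607; 0.1607 < 1, so it converges for any x₀.

yes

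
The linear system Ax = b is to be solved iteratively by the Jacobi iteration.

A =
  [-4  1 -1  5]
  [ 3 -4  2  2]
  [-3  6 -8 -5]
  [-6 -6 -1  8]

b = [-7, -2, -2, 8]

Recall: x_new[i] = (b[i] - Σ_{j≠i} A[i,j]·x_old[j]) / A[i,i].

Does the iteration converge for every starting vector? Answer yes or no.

Split A = D + L + U, D = diag(-4, -4, -8, 8).
Jacobi: T = -D⁻¹(L+U), T[0,3] = -(5)/(-4) = +1.2500; T[0,0] = 0.
  T[0,:] = [+0.0000, +0.2500, -0.2500, +1.2500]
  T[1,:] = [+0.7500, +0.0000, +0.5000, +0.5000]
  T[2,:] = [-0.3750, +0.7500, +0.0000, -0.6250]
  T[3,:] = [+0.7500, +0.7500, +0.1250, +0.0000]
|λ(T)| sorted: 1.4057, 0.9249, 0.9249, 0.4215.
ρ(T) = max|λ| = 1.4057; 1.4057 > 1 ⇒ diverges.

no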